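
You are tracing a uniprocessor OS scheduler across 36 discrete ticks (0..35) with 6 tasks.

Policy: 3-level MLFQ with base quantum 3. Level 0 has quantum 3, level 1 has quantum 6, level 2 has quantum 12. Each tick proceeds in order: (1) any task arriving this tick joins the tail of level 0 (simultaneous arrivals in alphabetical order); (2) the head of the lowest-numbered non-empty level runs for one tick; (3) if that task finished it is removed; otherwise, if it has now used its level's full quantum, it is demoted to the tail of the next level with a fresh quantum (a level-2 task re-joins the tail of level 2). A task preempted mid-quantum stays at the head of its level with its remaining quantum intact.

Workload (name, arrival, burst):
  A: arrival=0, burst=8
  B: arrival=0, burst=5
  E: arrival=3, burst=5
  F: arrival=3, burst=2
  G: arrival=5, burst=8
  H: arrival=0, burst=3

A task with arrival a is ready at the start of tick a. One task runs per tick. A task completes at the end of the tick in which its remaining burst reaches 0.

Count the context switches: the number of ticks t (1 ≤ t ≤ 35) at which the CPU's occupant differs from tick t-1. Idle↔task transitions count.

t=0: L0/L1/L2 = ABH/-/- → run A
t=1: L0/L1/L2 = ABH/-/- → run A
t=2: L0/L1/L2 = ABH/-/- → run A
t=3: L0/L1/L2 = BHEF/A/- → run B
t=4: L0/L1/L2 = BHEF/A/- → run B
t=5: L0/L1/L2 = BHEFG/A/- → run B
t=6: L0/L1/L2 = HEFG/AB/- → run H
t=7: L0/L1/L2 = HEFG/AB/- → run H
t=8: L0/L1/L2 = HEFG/AB/- → run H
t=9: L0/L1/L2 = EFG/AB/- → run E
t=10: L0/L1/L2 = EFG/AB/- → run E
t=11: L0/L1/L2 = EFG/AB/- → run E
t=12: L0/L1/L2 = FG/ABE/- → run F
t=13: L0/L1/L2 = FG/ABE/- → run F
t=14: L0/L1/L2 = G/ABE/- → run G
t=15: L0/L1/L2 = G/ABE/- → run G
t=16: L0/L1/L2 = G/ABE/- → run G
t=17: L0/L1/L2 = -/ABEG/- → run A
t=18: L0/L1/L2 = -/ABEG/- → run A
t=19: L0/L1/L2 = -/ABEG/- → run A
t=20: L0/L1/L2 = -/ABEG/- → run A
t=21: L0/L1/L2 = -/ABEG/- → run A
t=22: L0/L1/L2 = -/BEG/- → run B
t=23: L0/L1/L2 = -/BEG/- → run B
t=24: L0/L1/L2 = -/EG/- → run E
t=25: L0/L1/L2 = -/EG/- → run E
t=26: L0/L1/L2 = -/G/- → run G
t=27: L0/L1/L2 = -/G/- → run G
t=28: L0/L1/L2 = -/G/- → run G
t=29: L0/L1/L2 = -/G/- → run G
t=30: L0/L1/L2 = -/G/- → run G
t=31: (idle)
t=32: (idle)
t=33: (idle)
t=34: (idle)
t=35: (idle)

context switches = 10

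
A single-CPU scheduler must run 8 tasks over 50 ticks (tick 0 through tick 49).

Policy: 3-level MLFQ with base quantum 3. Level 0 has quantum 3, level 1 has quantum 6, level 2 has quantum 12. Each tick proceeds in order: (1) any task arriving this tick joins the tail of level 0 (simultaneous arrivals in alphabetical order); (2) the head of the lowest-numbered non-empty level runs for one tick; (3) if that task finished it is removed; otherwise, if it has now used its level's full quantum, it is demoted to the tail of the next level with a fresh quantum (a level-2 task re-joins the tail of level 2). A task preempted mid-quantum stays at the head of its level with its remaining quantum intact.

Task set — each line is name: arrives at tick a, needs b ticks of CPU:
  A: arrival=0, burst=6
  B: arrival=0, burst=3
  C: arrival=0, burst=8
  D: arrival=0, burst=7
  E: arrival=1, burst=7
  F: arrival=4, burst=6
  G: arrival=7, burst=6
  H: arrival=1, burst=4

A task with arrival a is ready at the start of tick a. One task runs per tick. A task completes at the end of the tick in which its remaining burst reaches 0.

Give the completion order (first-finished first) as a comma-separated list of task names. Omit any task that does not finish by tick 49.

t=0: L0/L1/L2 = ABCD/-/- → run A
t=1: L0/L1/L2 = ABCDEH/-/- → run A
t=2: L0/L1/L2 = ABCDEH/-/- → run A
t=3: L0/L1/L2 = BCDEH/A/- → run B
t=4: L0/L1/L2 = BCDEHF/A/- → run B
t=5: L0/L1/L2 = BCDEHF/A/- → run B
t=6: L0/L1/L2 = CDEHF/A/- → run C
t=7: L0/L1/L2 = CDEHFG/A/- → run C
t=8: L0/L1/L2 = CDEHFG/A/- → run C
t=9: L0/L1/L2 = DEHFG/AC/- → run D
t=10: L0/L1/L2 = DEHFG/AC/- → run D
t=11: L0/L1/L2 = DEHFG/AC/- → run D
t=12: L0/L1/L2 = EHFG/ACD/- → run E
t=13: L0/L1/L2 = EHFG/ACD/- → run E
t=14: L0/L1/L2 = EHFG/ACD/- → run E
t=15: L0/L1/L2 = HFG/ACDE/- → run H
t=16: L0/L1/L2 = HFG/ACDE/- → run H
t=17: L0/L1/L2 = HFG/ACDE/- → run H
t=18: L0/L1/L2 = FG/ACDEH/- → run F
t=19: L0/L1/L2 = FG/ACDEH/- → run F
t=20: L0/L1/L2 = FG/ACDEH/- → run F
t=21: L0/L1/L2 = G/ACDEHF/- → run G
t=22: L0/L1/L2 = G/ACDEHF/- → run G
t=23: L0/L1/L2 = G/ACDEHF/- → run G
t=24: L0/L1/L2 = -/ACDEHFG/- → run A
t=25: L0/L1/L2 = -/ACDEHFG/- → run A
t=26: L0/L1/L2 = -/ACDEHFG/- → run A
t=27: L0/L1/L2 = -/CDEHFG/- → run C
t=28: L0/L1/L2 = -/CDEHFG/- → run C
t=29: L0/L1/L2 = -/CDEHFG/- → run C
t=30: L0/L1/L2 = -/CDEHFG/- → run C
t=31: L0/L1/L2 = -/CDEHFG/- → run C
t=32: L0/L1/L2 = -/DEHFG/- → run D
t=33: L0/L1/L2 = -/DEHFG/- → run D
t=34: L0/L1/L2 = -/DEHFG/- → run D
t=35: L0/L1/L2 = -/DEHFG/- → run D
t=36: L0/L1/L2 = -/EHFG/- → run E
t=37: L0/L1/L2 = -/EHFG/- → run E
t=38: L0/L1/L2 = -/EHFG/- → run E
t=39: L0/L1/L2 = -/EHFG/- → run E
t=40: L0/L1/L2 = -/HFG/- → run H
t=41: L0/L1/L2 = -/FG/- → run F
t=42: L0/L1/L2 = -/FG/- → run F
t=43: L0/L1/L2 = -/FG/- → run F
t=44: L0/L1/L2 = -/G/- → run G
t=45: L0/L1/L2 = -/G/- → run G
t=46: L0/L1/L2 = -/G/- → run G
t=47: (idle)
t=48: (idle)
t=49: (idle)

completion order = B, A, C, D, E, H, F, G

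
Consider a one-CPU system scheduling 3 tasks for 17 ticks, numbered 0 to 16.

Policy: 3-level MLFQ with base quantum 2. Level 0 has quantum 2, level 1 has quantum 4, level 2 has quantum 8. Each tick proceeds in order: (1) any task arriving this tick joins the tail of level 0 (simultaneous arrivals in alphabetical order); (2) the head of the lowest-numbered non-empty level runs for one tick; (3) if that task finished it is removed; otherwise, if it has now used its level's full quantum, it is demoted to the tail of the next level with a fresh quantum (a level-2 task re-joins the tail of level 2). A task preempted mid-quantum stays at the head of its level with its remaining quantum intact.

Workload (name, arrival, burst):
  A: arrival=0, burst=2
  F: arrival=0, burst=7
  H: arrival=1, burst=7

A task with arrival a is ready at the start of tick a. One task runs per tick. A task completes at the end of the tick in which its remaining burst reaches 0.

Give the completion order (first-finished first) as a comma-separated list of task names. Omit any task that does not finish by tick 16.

completion order = A, F, H

t=0: L0/L1/L2 = AF/-/- → run A
t=1: L0/L1/L2 = AFH/-/- → run A
t=2: L0/L1/L2 = FH/-/- → run F
t=3: L0/L1/L2 = FH/-/- → run F
t=4: L0/L1/L2 = H/F/- → run H
t=5: L0/L1/L2 = H/F/- → run H
t=6: L0/L1/L2 = -/FH/- → run F
t=7: L0/L1/L2 = -/FH/- → run F
t=8: L0/L1/L2 = -/FH/- → run F
t=9: L0/L1/L2 = -/FH/- → run F
t=10: L0/L1/L2 = -/H/F → run H
t=11: L0/L1/L2 = -/H/F → run H
t=12: L0/L1/L2 = -/H/F → run H
t=13: L0/L1/L2 = -/H/F → run H
t=14: L0/L1/L2 = -/-/FH → run F
t=15: L0/L1/L2 = -/-/H → run H
t=16: (idle)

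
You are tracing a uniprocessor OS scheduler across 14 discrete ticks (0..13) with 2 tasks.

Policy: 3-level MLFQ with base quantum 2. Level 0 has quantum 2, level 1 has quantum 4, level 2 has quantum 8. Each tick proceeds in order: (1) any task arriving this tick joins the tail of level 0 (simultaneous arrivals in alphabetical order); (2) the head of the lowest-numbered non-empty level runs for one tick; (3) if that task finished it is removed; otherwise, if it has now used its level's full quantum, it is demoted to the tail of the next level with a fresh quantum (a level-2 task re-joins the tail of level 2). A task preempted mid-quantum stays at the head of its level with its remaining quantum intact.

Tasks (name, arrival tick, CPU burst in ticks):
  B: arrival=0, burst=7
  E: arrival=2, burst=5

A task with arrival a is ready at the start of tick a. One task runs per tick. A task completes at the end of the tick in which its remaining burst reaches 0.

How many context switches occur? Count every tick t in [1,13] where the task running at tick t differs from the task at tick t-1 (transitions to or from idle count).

context switches = 5

t=0: L0/L1/L2 = B/-/- → run B
t=1: L0/L1/L2 = B/-/- → run B
t=2: L0/L1/L2 = E/B/- → run E
t=3: L0/L1/L2 = E/B/- → run E
t=4: L0/L1/L2 = -/BE/- → run B
t=5: L0/L1/L2 = -/BE/- → run B
t=6: L0/L1/L2 = -/BE/- → run B
t=7: L0/L1/L2 = -/BE/- → run B
t=8: L0/L1/L2 = -/E/B → run E
t=9: L0/L1/L2 = -/E/B → run E
t=10: L0/L1/L2 = -/E/B → run E
t=11: L0/L1/L2 = -/-/B → run B
t=12: (idle)
t=13: (idle)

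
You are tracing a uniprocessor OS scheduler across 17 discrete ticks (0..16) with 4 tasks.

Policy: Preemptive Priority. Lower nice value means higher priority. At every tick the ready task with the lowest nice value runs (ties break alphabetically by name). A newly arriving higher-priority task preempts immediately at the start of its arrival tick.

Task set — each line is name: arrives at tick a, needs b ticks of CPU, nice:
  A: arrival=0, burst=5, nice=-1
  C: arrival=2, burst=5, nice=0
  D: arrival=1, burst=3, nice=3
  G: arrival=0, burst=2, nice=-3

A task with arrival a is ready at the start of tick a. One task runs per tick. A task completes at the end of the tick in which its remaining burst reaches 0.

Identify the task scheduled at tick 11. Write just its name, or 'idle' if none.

t=0: ready={A,G} → run G
t=1: ready={A,D,G} → run G
t=2: ready={A,C,D} → run A
t=3: ready={A,C,D} → run A
t=4: ready={A,C,D} → run A
t=5: ready={A,C,D} → run A
t=6: ready={A,C,D} → run A
t=7: ready={C,D} → run C
t=8: ready={C,D} → run C
t=9: ready={C,D} → run C
t=10: ready={C,D} → run C
t=11: ready={C,D} → run C
t=12: ready={D} → run D
t=13: ready={D} → run D
t=14: ready={D} → run D
t=15: (idle)
t=16: (idle)

running at tick 11 = C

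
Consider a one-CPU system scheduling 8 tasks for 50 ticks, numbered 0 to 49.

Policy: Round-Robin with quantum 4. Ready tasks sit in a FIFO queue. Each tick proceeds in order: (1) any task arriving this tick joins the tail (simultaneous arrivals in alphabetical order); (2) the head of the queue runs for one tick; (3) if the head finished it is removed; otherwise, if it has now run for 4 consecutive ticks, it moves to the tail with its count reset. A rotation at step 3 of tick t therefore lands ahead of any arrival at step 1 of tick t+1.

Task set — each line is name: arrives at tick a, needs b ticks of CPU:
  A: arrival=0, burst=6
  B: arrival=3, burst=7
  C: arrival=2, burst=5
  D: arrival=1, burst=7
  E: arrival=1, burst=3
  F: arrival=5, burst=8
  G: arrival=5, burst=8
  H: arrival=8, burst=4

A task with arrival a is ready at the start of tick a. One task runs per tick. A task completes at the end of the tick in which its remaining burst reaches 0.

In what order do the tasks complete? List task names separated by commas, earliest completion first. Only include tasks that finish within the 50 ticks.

completion order = E, A, D, H, C, B, F, G

t=0: queue=[A] q_used=0 → run A
t=1: queue=[A,D,E] q_used=1 → run A
t=2: queue=[A,D,E,C] q_used=2 → run A
t=3: queue=[A,D,E,C,B] q_used=3 → run A
t=4: queue=[D,E,C,B,A] q_used=0 → run D
t=5: queue=[D,E,C,B,A,F,G] q_used=1 → run D
t=6: queue=[D,E,C,B,A,F,G] q_used=2 → run D
t=7: queue=[D,E,C,B,A,F,G] q_used=3 → run D
t=8: queue=[E,C,B,A,F,G,D,H] q_used=0 → run E
t=9: queue=[E,C,B,A,F,G,D,H] q_used=1 → run E
t=10: queue=[E,C,B,A,F,G,D,H] q_used=2 → run E
t=11: queue=[C,B,A,F,G,D,H] q_used=0 → run C
t=12: queue=[C,B,A,F,G,D,H] q_used=1 → run C
t=13: queue=[C,B,A,F,G,D,H] q_used=2 → run C
t=14: queue=[C,B,A,F,G,D,H] q_used=3 → run C
t=15: queue=[B,A,F,G,D,H,C] q_used=0 → run B
t=16: queue=[B,A,F,G,D,H,C] q_used=1 → run B
t=17: queue=[B,A,F,G,D,H,C] q_used=2 → run B
t=18: queue=[B,A,F,G,D,H,C] q_used=3 → run B
t=19: queue=[A,F,G,D,H,C,B] q_used=0 → run A
t=20: queue=[A,F,G,D,H,C,B] q_used=1 → run A
t=21: queue=[F,G,D,H,C,B] q_used=0 → run F
t=22: queue=[F,G,D,H,C,B] q_used=1 → run F
t=23: queue=[F,G,D,H,C,B] q_used=2 → run F
t=24: queue=[F,G,D,H,C,B] q_used=3 → run F
t=25: queue=[G,D,H,C,B,F] q_used=0 → run G
t=26: queue=[G,D,H,C,B,F] q_used=1 → run G
t=27: queue=[G,D,H,C,B,F] q_used=2 → run G
t=28: queue=[G,D,H,C,B,F] q_used=3 → run G
t=29: queue=[D,H,C,B,F,G] q_used=0 → run D
t=30: queue=[D,H,C,B,F,G] q_used=1 → run D
t=31: queue=[D,H,C,B,F,G] q_used=2 → run D
t=32: queue=[H,C,B,F,G] q_used=0 → run H
t=33: queue=[H,C,B,F,G] q_used=1 → run H
t=34: queue=[H,C,B,F,G] q_used=2 → run H
t=35: queue=[H,C,B,F,G] q_used=3 → run H
t=36: queue=[C,B,F,G] q_used=0 → run C
t=37: queue=[B,F,G] q_used=0 → run B
t=38: queue=[B,F,G] q_used=1 → run B
t=39: queue=[B,F,G] q_used=2 → run B
t=40: queue=[F,G] q_used=0 → run F
t=41: queue=[F,G] q_used=1 → run F
t=42: queue=[F,G] q_used=2 → run F
t=43: queue=[F,G] q_used=3 → run F
t=44: queue=[G] q_used=0 → run G
t=45: queue=[G] q_used=1 → run G
t=46: queue=[G] q_used=2 → run G
t=47: queue=[G] q_used=3 → run G
t=48: (idle)
t=49: (idle)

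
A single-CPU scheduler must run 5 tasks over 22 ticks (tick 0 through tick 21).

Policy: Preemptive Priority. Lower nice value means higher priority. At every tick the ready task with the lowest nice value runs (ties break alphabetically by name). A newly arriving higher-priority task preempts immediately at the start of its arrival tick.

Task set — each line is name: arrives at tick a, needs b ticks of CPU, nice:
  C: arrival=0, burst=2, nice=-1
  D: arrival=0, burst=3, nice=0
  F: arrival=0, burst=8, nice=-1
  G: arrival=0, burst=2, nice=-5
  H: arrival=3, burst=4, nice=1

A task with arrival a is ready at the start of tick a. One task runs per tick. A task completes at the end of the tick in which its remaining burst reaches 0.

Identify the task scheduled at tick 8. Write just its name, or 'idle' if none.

t=0: ready={C,D,F,G} → run G
t=1: ready={C,D,F,G} → run G
t=2: ready={C,D,F} → run C
t=3: ready={C,D,F,H} → run C
t=4: ready={D,F,H} → run F
t=5: ready={D,F,H} → run F
t=6: ready={D,F,H} → run F
t=7: ready={D,F,H} → run F
t=8: ready={D,F,H} → run F
t=9: ready={D,F,H} → run F
t=10: ready={D,F,H} → run F
t=11: ready={D,F,H} → run F
t=12: ready={D,H} → run D
t=13: ready={D,H} → run D
t=14: ready={D,H} → run D
t=15: ready={H} → run H
t=16: ready={H} → run H
t=17: ready={H} → run H
t=18: ready={H} → run H
t=19: (idle)
t=20: (idle)
t=21: (idle)

running at tick 8 = F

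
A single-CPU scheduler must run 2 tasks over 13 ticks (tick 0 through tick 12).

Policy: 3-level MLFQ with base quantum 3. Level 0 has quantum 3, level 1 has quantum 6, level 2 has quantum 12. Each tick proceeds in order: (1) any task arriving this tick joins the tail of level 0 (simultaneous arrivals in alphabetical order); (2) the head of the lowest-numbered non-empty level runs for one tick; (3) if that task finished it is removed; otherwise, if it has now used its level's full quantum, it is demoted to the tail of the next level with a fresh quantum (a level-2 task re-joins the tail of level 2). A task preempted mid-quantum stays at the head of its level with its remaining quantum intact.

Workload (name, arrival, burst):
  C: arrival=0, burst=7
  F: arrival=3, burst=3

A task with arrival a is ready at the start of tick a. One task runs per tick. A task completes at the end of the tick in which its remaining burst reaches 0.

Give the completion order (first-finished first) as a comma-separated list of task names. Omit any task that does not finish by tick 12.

t=0: L0/L1/L2 = C/-/- → run C
t=1: L0/L1/L2 = C/-/- → run C
t=2: L0/L1/L2 = C/-/- → run C
t=3: L0/L1/L2 = F/C/- → run F
t=4: L0/L1/L2 = F/C/- → run F
t=5: L0/L1/L2 = F/C/- → run F
t=6: L0/L1/L2 = -/C/- → run C
t=7: L0/L1/L2 = -/C/- → run C
t=8: L0/L1/L2 = -/C/- → run C
t=9: L0/L1/L2 = -/C/- → run C
t=10: (idle)
t=11: (idle)
t=12: (idle)

completion order = F, C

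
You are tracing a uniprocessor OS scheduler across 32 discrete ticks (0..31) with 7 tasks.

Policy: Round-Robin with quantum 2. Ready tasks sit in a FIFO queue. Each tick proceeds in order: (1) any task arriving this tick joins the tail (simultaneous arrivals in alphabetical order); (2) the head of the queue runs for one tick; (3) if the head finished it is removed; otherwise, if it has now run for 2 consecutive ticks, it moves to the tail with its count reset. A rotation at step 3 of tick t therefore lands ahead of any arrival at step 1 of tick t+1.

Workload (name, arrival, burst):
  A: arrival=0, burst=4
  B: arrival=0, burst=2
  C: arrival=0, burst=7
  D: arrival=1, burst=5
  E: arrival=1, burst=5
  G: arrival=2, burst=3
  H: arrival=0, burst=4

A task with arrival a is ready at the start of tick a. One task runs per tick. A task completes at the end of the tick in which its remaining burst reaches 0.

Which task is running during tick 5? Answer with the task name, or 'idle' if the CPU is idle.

running at tick 5 = C

t=0: queue=[A,B,C,H] q_used=0 → run A
t=1: queue=[A,B,C,H,D,E] q_used=1 → run A
t=2: queue=[B,C,H,D,E,A,G] q_used=0 → run B
t=3: queue=[B,C,H,D,E,A,G] q_used=1 → run B
t=4: queue=[C,H,D,E,A,G] q_used=0 → run C
t=5: queue=[C,H,D,E,A,G] q_used=1 → run C
t=6: queue=[H,D,E,A,G,C] q_used=0 → run H
t=7: queue=[H,D,E,A,G,C] q_used=1 → run H
t=8: queue=[D,E,A,G,C,H] q_used=0 → run D
t=9: queue=[D,E,A,G,C,H] q_used=1 → run D
t=10: queue=[E,A,G,C,H,D] q_used=0 → run E
t=11: queue=[E,A,G,C,H,D] q_used=1 → run E
t=12: queue=[A,G,C,H,D,E] q_used=0 → run A
t=13: queue=[A,G,C,H,D,E] q_used=1 → run A
t=14: queue=[G,C,H,D,E] q_used=0 → run G
t=15: queue=[G,C,H,D,E] q_used=1 → run G
t=16: queue=[C,H,D,E,G] q_used=0 → run C
t=17: queue=[C,H,D,E,G] q_used=1 → run C
t=18: queue=[H,D,E,G,C] q_used=0 → run H
t=19: queue=[H,D,E,G,C] q_used=1 → run H
t=20: queue=[D,E,G,C] q_used=0 → run D
t=21: queue=[D,E,G,C] q_used=1 → run D
t=22: queue=[E,G,C,D] q_used=0 → run E
t=23: queue=[E,G,C,D] q_used=1 → run E
t=24: queue=[G,C,D,E] q_used=0 → run G
t=25: queue=[C,D,E] q_used=0 → run C
t=26: queue=[C,D,E] q_used=1 → run C
t=27: queue=[D,E,C] q_used=0 → run D
t=28: queue=[E,C] q_used=0 → run E
t=29: queue=[C] q_used=0 → run C
t=30: (idle)
t=31: (idle)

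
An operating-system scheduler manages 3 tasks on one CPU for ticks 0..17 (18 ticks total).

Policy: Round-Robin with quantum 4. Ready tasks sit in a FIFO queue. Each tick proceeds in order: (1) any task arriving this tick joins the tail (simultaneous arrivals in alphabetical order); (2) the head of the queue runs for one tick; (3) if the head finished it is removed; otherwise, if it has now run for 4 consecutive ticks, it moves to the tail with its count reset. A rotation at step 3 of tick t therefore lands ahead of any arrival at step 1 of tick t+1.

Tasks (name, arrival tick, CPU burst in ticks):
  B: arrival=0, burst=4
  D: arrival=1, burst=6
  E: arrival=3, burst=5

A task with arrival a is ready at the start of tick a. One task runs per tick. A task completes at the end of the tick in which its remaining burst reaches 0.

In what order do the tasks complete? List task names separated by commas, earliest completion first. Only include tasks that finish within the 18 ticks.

t=0: queue=[B] q_used=0 → run B
t=1: queue=[B,D] q_used=1 → run B
t=2: queue=[B,D] q_used=2 → run B
t=3: queue=[B,D,E] q_used=3 → run B
t=4: queue=[D,E] q_used=0 → run D
t=5: queue=[D,E] q_used=1 → run D
t=6: queue=[D,E] q_used=2 → run D
t=7: queue=[D,E] q_used=3 → run D
t=8: queue=[E,D] q_used=0 → run E
t=9: queue=[E,D] q_used=1 → run E
t=10: queue=[E,D] q_used=2 → run E
t=11: queue=[E,D] q_used=3 → run E
t=12: queue=[D,E] q_used=0 → run D
t=13: queue=[D,E] q_used=1 → run D
t=14: queue=[E] q_used=0 → run E
t=15: (idle)
t=16: (idle)
t=17: (idle)

completion order = B, D, E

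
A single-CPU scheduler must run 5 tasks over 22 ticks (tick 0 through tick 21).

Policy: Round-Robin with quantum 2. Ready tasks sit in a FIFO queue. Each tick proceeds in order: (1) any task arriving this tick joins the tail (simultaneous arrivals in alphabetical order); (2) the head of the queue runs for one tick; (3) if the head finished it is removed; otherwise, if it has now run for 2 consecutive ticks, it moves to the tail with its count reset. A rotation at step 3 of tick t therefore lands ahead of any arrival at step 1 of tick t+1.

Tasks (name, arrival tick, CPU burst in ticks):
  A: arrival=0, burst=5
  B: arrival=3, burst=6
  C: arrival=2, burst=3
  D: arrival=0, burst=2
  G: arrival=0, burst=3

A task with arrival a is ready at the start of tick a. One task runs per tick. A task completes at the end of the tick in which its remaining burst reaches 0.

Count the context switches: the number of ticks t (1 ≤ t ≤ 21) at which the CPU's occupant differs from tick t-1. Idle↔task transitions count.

context switches = 10

t=0: queue=[A,D,G] q_used=0 → run A
t=1: queue=[A,D,G] q_used=1 → run A
t=2: queue=[D,G,A,C] q_used=0 → run D
t=3: queue=[D,G,A,C,B] q_used=1 → run D
t=4: queue=[G,A,C,B] q_used=0 → run G
t=5: queue=[G,A,C,B] q_used=1 → run G
t=6: queue=[A,C,B,G] q_used=0 → run A
t=7: queue=[A,C,B,G] q_used=1 → run A
t=8: queue=[C,B,G,A] q_used=0 → run C
t=9: queue=[C,B,G,A] q_used=1 → run C
t=10: queue=[B,G,A,C] q_used=0 → run B
t=11: queue=[B,G,A,C] q_used=1 → run B
t=12: queue=[G,A,C,B] q_used=0 → run G
t=13: queue=[A,C,B] q_used=0 → run A
t=14: queue=[C,B] q_used=0 → run C
t=15: queue=[B] q_used=0 → run B
t=16: queue=[B] q_used=1 → run B
t=17: queue=[B] q_used=0 → run B
t=18: queue=[B] q_used=1 → run B
t=19: (idle)
t=20: (idle)
t=21: (idle)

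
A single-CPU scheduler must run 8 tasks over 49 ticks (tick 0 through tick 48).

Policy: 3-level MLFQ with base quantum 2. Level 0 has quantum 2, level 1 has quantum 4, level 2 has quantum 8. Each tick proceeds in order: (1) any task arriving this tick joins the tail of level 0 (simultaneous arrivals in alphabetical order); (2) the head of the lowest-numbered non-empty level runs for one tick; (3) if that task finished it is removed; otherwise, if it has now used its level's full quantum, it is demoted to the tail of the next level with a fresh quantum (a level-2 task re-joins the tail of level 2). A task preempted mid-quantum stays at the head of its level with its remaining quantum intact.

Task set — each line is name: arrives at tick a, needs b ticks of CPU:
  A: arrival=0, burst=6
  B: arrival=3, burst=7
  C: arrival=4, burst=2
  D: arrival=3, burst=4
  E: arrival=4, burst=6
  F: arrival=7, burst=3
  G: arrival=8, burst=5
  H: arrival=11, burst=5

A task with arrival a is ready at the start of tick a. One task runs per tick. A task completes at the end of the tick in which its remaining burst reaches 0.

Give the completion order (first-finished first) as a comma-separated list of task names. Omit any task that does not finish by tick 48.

completion order = C, A, D, E, F, G, H, B

t=0: L0/L1/L2 = A/-/- → run A
t=1: L0/L1/L2 = A/-/- → run A
t=2: L0/L1/L2 = -/A/- → run A
t=3: L0/L1/L2 = BD/A/- → run B
t=4: L0/L1/L2 = BDCE/A/- → run B
t=5: L0/L1/L2 = DCE/AB/- → run D
t=6: L0/L1/L2 = DCE/AB/- → run D
t=7: L0/L1/L2 = CEF/ABD/- → run C
t=8: L0/L1/L2 = CEFG/ABD/- → run C
t=9: L0/L1/L2 = EFG/ABD/- → run E
t=10: L0/L1/L2 = EFG/ABD/- → run E
t=11: L0/L1/L2 = FGH/ABDE/- → run F
t=12: L0/L1/L2 = FGH/ABDE/- → run F
t=13: L0/L1/L2 = GH/ABDEF/- → run G
t=14: L0/L1/L2 = GH/ABDEF/- → run G
t=15: L0/L1/L2 = H/ABDEFG/- → run H
t=16: L0/L1/L2 = H/ABDEFG/- → run H
t=17: L0/L1/L2 = -/ABDEFGH/- → run A
t=18: L0/L1/L2 = -/ABDEFGH/- → run A
t=19: L0/L1/L2 = -/ABDEFGH/- → run A
t=20: L0/L1/L2 = -/BDEFGH/- → run B
t=21: L0/L1/L2 = -/BDEFGH/- → run B
t=22: L0/L1/L2 = -/BDEFGH/- → run B
t=23: L0/L1/L2 = -/BDEFGH/- → run B
t=24: L0/L1/L2 = -/DEFGH/B → run D
t=25: L0/L1/L2 = -/DEFGH/B → run D
t=26: L0/L1/L2 = -/EFGH/B → run E
t=27: L0/L1/L2 = -/EFGH/B → run E
t=28: L0/L1/L2 = -/EFGH/B → run E
t=29: L0/L1/L2 = -/EFGH/B → run E
t=30: L0/L1/L2 = -/FGH/B → run F
t=31: L0/L1/L2 = -/GH/B → run G
t=32: L0/L1/L2 = -/GH/B → run G
t=33: L0/L1/L2 = -/GH/B → run G
t=34: L0/L1/L2 = -/H/B → run H
t=35: L0/L1/L2 = -/H/B → run H
t=36: L0/L1/L2 = -/H/B → run H
t=37: L0/L1/L2 = -/-/B → run B
t=38: (idle)
t=39: (idle)
t=40: (idle)
t=41: (idle)
t=42: (idle)
t=43: (idle)
t=44: (idle)
t=45: (idle)
t=46: (idle)
t=47: (idle)
t=48: (idle)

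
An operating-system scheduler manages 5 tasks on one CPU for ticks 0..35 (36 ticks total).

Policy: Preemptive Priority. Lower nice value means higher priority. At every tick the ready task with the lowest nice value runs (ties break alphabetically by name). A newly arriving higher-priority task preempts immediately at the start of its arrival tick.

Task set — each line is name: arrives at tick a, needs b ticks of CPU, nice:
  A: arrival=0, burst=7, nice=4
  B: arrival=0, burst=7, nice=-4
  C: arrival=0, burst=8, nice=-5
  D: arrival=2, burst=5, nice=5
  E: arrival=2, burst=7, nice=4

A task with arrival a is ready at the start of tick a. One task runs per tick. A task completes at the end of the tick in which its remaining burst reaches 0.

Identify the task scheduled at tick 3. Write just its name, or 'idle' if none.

running at tick 3 = C

t=0: ready={A,B,C} → run C
t=1: ready={A,B,C} → run C
t=2: ready={A,B,C,D,E} → run C
t=3: ready={A,B,C,D,E} → run C
t=4: ready={A,B,C,D,E} → run C
t=5: ready={A,B,C,D,E} → run C
t=6: ready={A,B,C,D,E} → run C
t=7: ready={A,B,C,D,E} → run C
t=8: ready={A,B,D,E} → run B
t=9: ready={A,B,D,E} → run B
t=10: ready={A,B,D,E} → run B
t=11: ready={A,B,D,E} → run B
t=12: ready={A,B,D,E} → run B
t=13: ready={A,B,D,E} → run B
t=14: ready={A,B,D,E} → run B
t=15: ready={A,D,E} → run A
t=16: ready={A,D,E} → run A
t=17: ready={A,D,E} → run A
t=18: ready={A,D,E} → run A
t=19: ready={A,D,E} → run A
t=20: ready={A,D,E} → run A
t=21: ready={A,D,E} → run A
t=22: ready={D,E} → run E
t=23: ready={D,E} → run E
t=24: ready={D,E} → run E
t=25: ready={D,E} → run E
t=26: ready={D,E} → run E
t=27: ready={D,E} → run E
t=28: ready={D,E} → run E
t=29: ready={D} → run D
t=30: ready={D} → run D
t=31: ready={D} → run D
t=32: ready={D} → run D
t=33: ready={D} → run D
t=34: (idle)
t=35: (idle)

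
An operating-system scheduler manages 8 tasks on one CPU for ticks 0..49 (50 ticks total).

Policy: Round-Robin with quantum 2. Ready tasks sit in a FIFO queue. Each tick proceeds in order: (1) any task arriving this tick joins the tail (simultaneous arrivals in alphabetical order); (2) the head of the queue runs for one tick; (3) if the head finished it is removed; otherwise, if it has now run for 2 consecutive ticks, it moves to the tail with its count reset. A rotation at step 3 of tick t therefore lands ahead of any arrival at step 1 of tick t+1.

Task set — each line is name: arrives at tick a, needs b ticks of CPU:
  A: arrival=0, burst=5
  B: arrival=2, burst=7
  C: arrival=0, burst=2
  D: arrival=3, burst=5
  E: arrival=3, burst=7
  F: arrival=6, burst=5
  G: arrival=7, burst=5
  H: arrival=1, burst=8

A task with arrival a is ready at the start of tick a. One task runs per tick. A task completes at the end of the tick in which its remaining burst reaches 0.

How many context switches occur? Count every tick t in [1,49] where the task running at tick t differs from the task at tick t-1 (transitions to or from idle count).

t=0: queue=[A,C] q_used=0 → run A
t=1: queue=[A,C,H] q_used=1 → run A
t=2: queue=[C,H,A,B] q_used=0 → run C
t=3: queue=[C,H,A,B,D,E] q_used=1 → run C
t=4: queue=[H,A,B,D,E] q_used=0 → run H
t=5: queue=[H,A,B,D,E] q_used=1 → run H
t=6: queue=[A,B,D,E,H,F] q_used=0 → run A
t=7: queue=[A,B,D,E,H,F,G] q_used=1 → run A
t=8: queue=[B,D,E,H,F,G,A] q_used=0 → run B
t=9: queue=[B,D,E,H,F,G,A] q_used=1 → run B
t=10: queue=[D,E,H,F,G,A,B] q_used=0 → run D
t=11: queue=[D,E,H,F,G,A,B] q_used=1 → run D
t=12: queue=[E,H,F,G,A,B,D] q_used=0 → run E
t=13: queue=[E,H,F,G,A,B,D] q_used=1 → run E
t=14: queue=[H,F,G,A,B,D,E] q_used=0 → run H
t=15: queue=[H,F,G,A,B,D,E] q_used=1 → run H
t=16: queue=[F,G,A,B,D,E,H] q_used=0 → run F
t=17: queue=[F,G,A,B,D,E,H] q_used=1 → run F
t=18: queue=[G,A,B,D,E,H,F] q_used=0 → run G
t=19: queue=[G,A,B,D,E,H,F] q_used=1 → run G
t=20: queue=[A,B,D,E,H,F,G] q_used=0 → run A
t=21: queue=[B,D,E,H,F,G] q_used=0 → run B
t=22: queue=[B,D,E,H,F,G] q_used=1 → run B
t=23: queue=[D,E,H,F,G,B] q_used=0 → run D
t=24: queue=[D,E,H,F,G,B] q_used=1 → run D
t=25: queue=[E,H,F,G,B,D] q_used=0 → run E
t=26: queue=[E,H,F,G,B,D] q_used=1 → run E
t=27: queue=[H,F,G,B,D,E] q_used=0 → run H
t=28: queue=[H,F,G,B,D,E] q_used=1 → run H
t=29: queue=[F,G,B,D,E,H] q_used=0 → run F
t=30: queue=[F,G,B,D,E,H] q_used=1 → run F
t=31: queue=[G,B,D,E,H,F] q_used=0 → run G
t=32: queue=[G,B,D,E,H,F] q_used=1 → run G
t=33: queue=[B,D,E,H,F,G] q_used=0 → run B
t=34: queue=[B,D,E,H,F,G] q_used=1 → run B
t=35: queue=[D,E,H,F,G,B] q_used=0 → run D
t=36: queue=[E,H,F,G,B] q_used=0 → run E
t=37: queue=[E,H,F,G,B] q_used=1 → run E
t=38: queue=[H,F,G,B,E] q_used=0 → run H
t=39: queue=[H,F,G,B,E] q_used=1 → run H
t=40: queue=[F,G,B,E] q_used=0 → run F
t=41: queue=[G,B,E] q_used=0 → run G
t=42: queue=[B,E] q_used=0 → run B
t=43: queue=[E] q_used=0 → run E
t=44: (idle)
t=45: (idle)
t=46: (idle)
t=47: (idle)
t=48: (idle)
t=49: (idle)

context switches = 25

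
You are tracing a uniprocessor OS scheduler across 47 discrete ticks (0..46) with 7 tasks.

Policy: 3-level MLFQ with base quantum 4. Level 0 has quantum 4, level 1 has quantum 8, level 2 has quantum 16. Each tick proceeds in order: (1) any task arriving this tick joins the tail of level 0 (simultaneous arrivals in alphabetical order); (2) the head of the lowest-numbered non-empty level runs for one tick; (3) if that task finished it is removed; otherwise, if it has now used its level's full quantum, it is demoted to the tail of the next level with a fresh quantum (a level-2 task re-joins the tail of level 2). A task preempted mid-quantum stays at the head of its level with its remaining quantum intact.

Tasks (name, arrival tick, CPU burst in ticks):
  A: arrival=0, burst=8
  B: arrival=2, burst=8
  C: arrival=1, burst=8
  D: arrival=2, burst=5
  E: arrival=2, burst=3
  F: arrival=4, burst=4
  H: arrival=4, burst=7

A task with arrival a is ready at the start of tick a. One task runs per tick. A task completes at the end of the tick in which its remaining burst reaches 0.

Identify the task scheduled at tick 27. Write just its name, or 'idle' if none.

running at tick 27 = A

t=0: L0/L1/L2 = A/-/- → run A
t=1: L0/L1/L2 = AC/-/- → run A
t=2: L0/L1/L2 = ACBDE/-/- → run A
t=3: L0/L1/L2 = ACBDE/-/- → run A
t=4: L0/L1/L2 = CBDEFH/A/- → run C
t=5: L0/L1/L2 = CBDEFH/A/- → run C
t=6: L0/L1/L2 = CBDEFH/A/- → run C
t=7: L0/L1/L2 = CBDEFH/A/- → run C
t=8: L0/L1/L2 = BDEFH/AC/- → run B
t=9: L0/L1/L2 = BDEFH/AC/- → run B
t=10: L0/L1/L2 = BDEFH/AC/- → run B
t=11: L0/L1/L2 = BDEFH/AC/- → run B
t=12: L0/L1/L2 = DEFH/ACB/- → run D
t=13: L0/L1/L2 = DEFH/ACB/- → run D
t=14: L0/L1/L2 = DEFH/ACB/- → run D
t=15: L0/L1/L2 = DEFH/ACB/- → run D
t=16: L0/L1/L2 = EFH/ACBD/- → run E
t=17: L0/L1/L2 = EFH/ACBD/- → run E
t=18: L0/L1/L2 = EFH/ACBD/- → run E
t=19: L0/L1/L2 = FH/ACBD/- → run F
t=20: L0/L1/L2 = FH/ACBD/- → run F
t=21: L0/L1/L2 = FH/ACBD/- → run F
t=22: L0/L1/L2 = FH/ACBD/- → run F
t=23: L0/L1/L2 = H/ACBD/- → run H
t=24: L0/L1/L2 = H/ACBD/- → run H
t=25: L0/L1/L2 = H/ACBD/- → run H
t=26: L0/L1/L2 = H/ACBD/- → run H
t=27: L0/L1/L2 = -/ACBDH/- → run A
t=28: L0/L1/L2 = -/ACBDH/- → run A
t=29: L0/L1/L2 = -/ACBDH/- → run A
t=30: L0/L1/L2 = -/ACBDH/- → run A
t=31: L0/L1/L2 = -/CBDH/- → run C
t=32: L0/L1/L2 = -/CBDH/- → run C
t=33: L0/L1/L2 = -/CBDH/- → run C
t=34: L0/L1/L2 = -/CBDH/- → run C
t=35: L0/L1/L2 = -/BDH/- → run B
t=36: L0/L1/L2 = -/BDH/- → run B
t=37: L0/L1/L2 = -/BDH/- → run B
t=38: L0/L1/L2 = -/BDH/- → run B
t=39: L0/L1/L2 = -/DH/- → run D
t=40: L0/L1/L2 = -/H/- → run H
t=41: L0/L1/L2 = -/H/- → run H
t=42: L0/L1/L2 = -/H/- → run H
t=43: (idle)
t=44: (idle)
t=45: (idle)
t=46: (idle)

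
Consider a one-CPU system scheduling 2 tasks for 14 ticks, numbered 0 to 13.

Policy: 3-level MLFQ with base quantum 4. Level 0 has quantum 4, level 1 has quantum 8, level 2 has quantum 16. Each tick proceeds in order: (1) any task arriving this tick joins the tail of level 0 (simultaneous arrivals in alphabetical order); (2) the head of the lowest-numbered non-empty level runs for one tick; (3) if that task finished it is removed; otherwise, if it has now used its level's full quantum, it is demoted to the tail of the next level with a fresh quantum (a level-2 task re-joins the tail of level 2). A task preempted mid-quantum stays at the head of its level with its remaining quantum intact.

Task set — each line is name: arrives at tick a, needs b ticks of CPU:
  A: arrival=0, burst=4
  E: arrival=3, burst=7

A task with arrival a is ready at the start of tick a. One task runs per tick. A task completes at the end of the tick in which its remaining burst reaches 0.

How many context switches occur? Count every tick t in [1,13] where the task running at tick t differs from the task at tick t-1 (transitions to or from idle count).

t=0: L0/L1/L2 = A/-/- → run A
t=1: L0/L1/L2 = A/-/- → run A
t=2: L0/L1/L2 = A/-/- → run A
t=3: L0/L1/L2 = AE/-/- → run A
t=4: L0/L1/L2 = E/-/- → run E
t=5: L0/L1/L2 = E/-/- → run E
t=6: L0/L1/L2 = E/-/- → run E
t=7: L0/L1/L2 = E/-/- → run E
t=8: L0/L1/L2 = -/E/- → run E
t=9: L0/L1/L2 = -/E/- → run E
t=10: L0/L1/L2 = -/E/- → run E
t=11: (idle)
t=12: (idle)
t=13: (idle)

context switches = 2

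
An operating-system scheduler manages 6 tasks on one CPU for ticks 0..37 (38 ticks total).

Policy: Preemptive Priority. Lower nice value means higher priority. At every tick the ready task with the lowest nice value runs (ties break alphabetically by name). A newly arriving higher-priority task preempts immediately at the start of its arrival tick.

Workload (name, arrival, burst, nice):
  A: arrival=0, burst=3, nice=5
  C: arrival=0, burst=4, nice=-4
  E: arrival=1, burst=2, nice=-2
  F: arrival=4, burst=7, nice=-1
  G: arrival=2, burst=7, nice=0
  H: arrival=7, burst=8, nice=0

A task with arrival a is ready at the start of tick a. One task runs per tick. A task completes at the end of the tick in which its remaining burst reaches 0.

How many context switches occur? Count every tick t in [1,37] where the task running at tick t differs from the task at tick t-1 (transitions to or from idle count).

context switches = 6

t=0: ready={A,C} → run C
t=1: ready={A,C,E} → run C
t=2: ready={A,C,E,G} → run C
t=3: ready={A,C,E,G} → run C
t=4: ready={A,E,F,G} → run E
t=5: ready={A,E,F,G} → run E
t=6: ready={A,F,G} → run F
t=7: ready={A,F,G,H} → run F
t=8: ready={A,F,G,H} → run F
t=9: ready={A,F,G,H} → run F
t=10: ready={A,F,G,H} → run F
t=11: ready={A,F,G,H} → run F
t=12: ready={A,F,G,H} → run F
t=13: ready={A,G,H} → run G
t=14: ready={A,G,H} → run G
t=15: ready={A,G,H} → run G
t=16: ready={A,G,H} → run G
t=17: ready={A,G,H} → run G
t=18: ready={A,G,H} → run G
t=19: ready={A,G,H} → run G
t=20: ready={A,H} → run H
t=21: ready={A,H} → run H
t=22: ready={A,H} → run H
t=23: ready={A,H} → run H
t=24: ready={A,H} → run H
t=25: ready={A,H} → run H
t=26: ready={A,H} → run H
t=27: ready={A,H} → run H
t=28: ready={A} → run A
t=29: ready={A} → run A
t=30: ready={A} → run A
t=31: (idle)
t=32: (idle)
t=33: (idle)
t=34: (idle)
t=35: (idle)
t=36: (idle)
t=37: (idle)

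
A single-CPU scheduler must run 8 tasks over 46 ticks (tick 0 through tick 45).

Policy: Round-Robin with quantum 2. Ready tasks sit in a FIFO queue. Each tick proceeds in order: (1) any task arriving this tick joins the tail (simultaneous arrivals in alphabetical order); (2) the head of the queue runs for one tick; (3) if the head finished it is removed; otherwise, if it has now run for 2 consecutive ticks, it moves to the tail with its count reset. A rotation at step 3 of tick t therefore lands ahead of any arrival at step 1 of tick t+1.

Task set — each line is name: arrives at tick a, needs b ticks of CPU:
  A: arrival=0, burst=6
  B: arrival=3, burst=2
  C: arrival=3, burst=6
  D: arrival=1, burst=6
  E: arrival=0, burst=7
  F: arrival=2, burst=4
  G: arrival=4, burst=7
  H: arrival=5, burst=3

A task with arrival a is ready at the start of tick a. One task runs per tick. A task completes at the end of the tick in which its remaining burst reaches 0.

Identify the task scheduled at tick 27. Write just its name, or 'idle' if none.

running at tick 27 = C

t=0: queue=[A,E] q_used=0 → run A
t=1: queue=[A,E,D] q_used=1 → run A
t=2: queue=[E,D,A,F] q_used=0 → run E
t=3: queue=[E,D,A,F,B,C] q_used=1 → run E
t=4: queue=[D,A,F,B,C,E,G] q_used=0 → run D
t=5: queue=[D,A,F,B,C,E,G,H] q_used=1 → run D
t=6: queue=[A,F,B,C,E,G,H,D] q_used=0 → run A
t=7: queue=[A,F,B,C,E,G,H,D] q_used=1 → run A
t=8: queue=[F,B,C,E,G,H,D,A] q_used=0 → run F
t=9: queue=[F,B,C,E,G,H,D,A] q_used=1 → run F
t=10: queue=[B,C,E,G,H,D,A,F] q_used=0 → run B
t=11: queue=[B,C,E,G,H,D,A,F] q_used=1 → run B
t=12: queue=[C,E,G,H,D,A,F] q_used=0 → run C
t=13: queue=[C,E,G,H,D,A,F] q_used=1 → run C
t=14: queue=[E,G,H,D,A,F,C] q_used=0 → run E
t=15: queue=[E,G,H,D,A,F,C] q_used=1 → run E
t=16: queue=[G,H,D,A,F,C,E] q_used=0 → run G
t=17: queue=[G,H,D,A,F,C,E] q_used=1 → run G
t=18: queue=[H,D,A,F,C,E,G] q_used=0 → run H
t=19: queue=[H,D,A,F,C,E,G] q_used=1 → run H
t=20: queue=[D,A,F,C,E,G,H] q_used=0 → run D
t=21: queue=[D,A,F,C,E,G,H] q_used=1 → run D
t=22: queue=[A,F,C,E,G,H,D] q_used=0 → run A
t=23: queue=[A,F,C,E,G,H,D] q_used=1 → run A
t=24: queue=[F,C,E,G,H,D] q_used=0 → run F
t=25: queue=[F,C,E,G,H,D] q_used=1 → run F
t=26: queue=[C,E,G,H,D] q_used=0 → run C
t=27: queue=[C,E,G,H,D] q_used=1 → run C
t=28: queue=[E,G,H,D,C] q_used=0 → run E
t=29: queue=[E,G,H,D,C] q_used=1 → run E
t=30: queue=[G,H,D,C,E] q_used=0 → run G
t=31: queue=[G,H,D,C,E] q_used=1 → run G
t=32: queue=[H,D,C,E,G] q_used=0 → run H
t=33: queue=[D,C,E,G] q_used=0 → run D
t=34: queue=[D,C,E,G] q_used=1 → run D
t=35: queue=[C,E,G] q_used=0 → run C
t=36: queue=[C,E,G] q_used=1 → run C
t=37: queue=[E,G] q_used=0 → run E
t=38: queue=[G] q_used=0 → run G
t=39: queue=[G] q_used=1 → run G
t=40: queue=[G] q_used=0 → run G
t=41: (idle)
t=42: (idle)
t=43: (idle)
t=44: (idle)
t=45: (idle)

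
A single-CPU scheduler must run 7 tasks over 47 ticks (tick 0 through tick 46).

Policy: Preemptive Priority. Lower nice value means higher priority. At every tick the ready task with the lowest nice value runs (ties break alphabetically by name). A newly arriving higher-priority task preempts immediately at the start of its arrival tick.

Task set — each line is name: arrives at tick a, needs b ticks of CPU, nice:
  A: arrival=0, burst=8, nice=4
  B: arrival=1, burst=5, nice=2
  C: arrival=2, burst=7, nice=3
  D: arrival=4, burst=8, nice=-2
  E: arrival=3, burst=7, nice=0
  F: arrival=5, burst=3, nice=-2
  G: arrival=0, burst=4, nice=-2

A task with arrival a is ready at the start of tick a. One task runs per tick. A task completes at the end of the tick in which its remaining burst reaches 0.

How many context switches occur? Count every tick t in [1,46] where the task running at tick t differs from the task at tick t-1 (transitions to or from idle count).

context switches = 7

t=0: ready={A,G} → run G
t=1: ready={A,B,G} → run G
t=2: ready={A,B,C,G} → run G
t=3: ready={A,B,C,E,G} → run G
t=4: ready={A,B,C,D,E} → run D
t=5: ready={A,B,C,D,E,F} → run D
t=6: ready={A,B,C,D,E,F} → run D
t=7: ready={A,B,C,D,E,F} → run D
t=8: ready={A,B,C,D,E,F} → run D
t=9: ready={A,B,C,D,E,F} → run D
t=10: ready={A,B,C,D,E,F} → run D
t=11: ready={A,B,C,D,E,F} → run D
t=12: ready={A,B,C,E,F} → run F
t=13: ready={A,B,C,E,F} → run F
t=14: ready={A,B,C,E,F} → run F
t=15: ready={A,B,C,E} → run E
t=16: ready={A,B,C,E} → run E
t=17: ready={A,B,C,E} → run E
t=18: ready={A,B,C,E} → run E
t=19: ready={A,B,C,E} → run E
t=20: ready={A,B,C,E} → run E
t=21: ready={A,B,C,E} → run E
t=22: ready={A,B,C} → run B
t=23: ready={A,B,C} → run B
t=24: ready={A,B,C} → run B
t=25: ready={A,B,C} → run B
t=26: ready={A,B,C} → run B
t=27: ready={A,C} → run C
t=28: ready={A,C} → run C
t=29: ready={A,C} → run C
t=30: ready={A,C} → run C
t=31: ready={A,C} → run C
t=32: ready={A,C} → run C
t=33: ready={A,C} → run C
t=34: ready={A} → run A
t=35: ready={A} → run A
t=36: ready={A} → run A
t=37: ready={A} → run A
t=38: ready={A} → run A
t=39: ready={A} → run A
t=40: ready={A} → run A
t=41: ready={A} → run A
t=42: (idle)
t=43: (idle)
t=44: (idle)
t=45: (idle)
t=46: (idle)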